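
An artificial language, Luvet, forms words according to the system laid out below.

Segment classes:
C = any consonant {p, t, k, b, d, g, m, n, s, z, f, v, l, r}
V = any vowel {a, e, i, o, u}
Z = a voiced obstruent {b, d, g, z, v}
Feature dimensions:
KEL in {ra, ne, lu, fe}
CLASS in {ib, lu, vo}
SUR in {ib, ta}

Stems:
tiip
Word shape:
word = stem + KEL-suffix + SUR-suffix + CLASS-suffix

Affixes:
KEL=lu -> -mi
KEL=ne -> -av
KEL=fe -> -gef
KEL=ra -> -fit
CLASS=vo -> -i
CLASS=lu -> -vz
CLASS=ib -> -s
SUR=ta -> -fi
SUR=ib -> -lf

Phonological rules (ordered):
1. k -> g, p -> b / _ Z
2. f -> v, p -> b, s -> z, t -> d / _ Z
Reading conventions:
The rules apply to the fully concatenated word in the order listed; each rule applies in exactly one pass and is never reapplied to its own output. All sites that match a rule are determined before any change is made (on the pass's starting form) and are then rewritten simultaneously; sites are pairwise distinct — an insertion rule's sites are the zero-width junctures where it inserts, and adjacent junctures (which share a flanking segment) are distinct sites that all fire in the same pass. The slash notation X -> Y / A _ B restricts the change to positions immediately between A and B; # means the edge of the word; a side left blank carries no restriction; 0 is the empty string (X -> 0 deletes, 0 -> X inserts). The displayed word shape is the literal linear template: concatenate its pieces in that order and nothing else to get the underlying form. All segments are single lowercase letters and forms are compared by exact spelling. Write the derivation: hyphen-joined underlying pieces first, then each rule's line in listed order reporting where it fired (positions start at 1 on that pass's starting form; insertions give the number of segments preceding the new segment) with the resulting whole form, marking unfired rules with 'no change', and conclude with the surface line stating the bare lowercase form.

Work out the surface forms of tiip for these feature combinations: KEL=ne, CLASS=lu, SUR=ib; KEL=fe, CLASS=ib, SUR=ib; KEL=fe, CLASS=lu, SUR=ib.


cell KEL=ne, CLASS=lu, SUR=ib:
underlying: tiip-av-lf-vz
1. k -> g, p -> b / _ Z: no change
2. f -> v, p -> b, s -> z, t -> d / _ Z: fires at position(s) 8: tiipavlvvz
surface: tiipavlvvz

cell KEL=fe, CLASS=ib, SUR=ib:
underlying: tiip-gef-lf-s
1. k -> g, p -> b / _ Z: fires at position(s) 4: tiibgeflfs
2. f -> v, p -> b, s -> z, t -> d / _ Z: no change
surface: tiibgeflfs

cell KEL=fe, CLASS=lu, SUR=ib:
underlying: tiip-gef-lf-vz
1. k -> g, p -> b / _ Z: fires at position(s) 4: tiibgeflfvz
2. f -> v, p -> b, s -> z, t -> d / _ Z: fires at position(s) 9: tiibgeflvvz
surface: tiibgeflvvz


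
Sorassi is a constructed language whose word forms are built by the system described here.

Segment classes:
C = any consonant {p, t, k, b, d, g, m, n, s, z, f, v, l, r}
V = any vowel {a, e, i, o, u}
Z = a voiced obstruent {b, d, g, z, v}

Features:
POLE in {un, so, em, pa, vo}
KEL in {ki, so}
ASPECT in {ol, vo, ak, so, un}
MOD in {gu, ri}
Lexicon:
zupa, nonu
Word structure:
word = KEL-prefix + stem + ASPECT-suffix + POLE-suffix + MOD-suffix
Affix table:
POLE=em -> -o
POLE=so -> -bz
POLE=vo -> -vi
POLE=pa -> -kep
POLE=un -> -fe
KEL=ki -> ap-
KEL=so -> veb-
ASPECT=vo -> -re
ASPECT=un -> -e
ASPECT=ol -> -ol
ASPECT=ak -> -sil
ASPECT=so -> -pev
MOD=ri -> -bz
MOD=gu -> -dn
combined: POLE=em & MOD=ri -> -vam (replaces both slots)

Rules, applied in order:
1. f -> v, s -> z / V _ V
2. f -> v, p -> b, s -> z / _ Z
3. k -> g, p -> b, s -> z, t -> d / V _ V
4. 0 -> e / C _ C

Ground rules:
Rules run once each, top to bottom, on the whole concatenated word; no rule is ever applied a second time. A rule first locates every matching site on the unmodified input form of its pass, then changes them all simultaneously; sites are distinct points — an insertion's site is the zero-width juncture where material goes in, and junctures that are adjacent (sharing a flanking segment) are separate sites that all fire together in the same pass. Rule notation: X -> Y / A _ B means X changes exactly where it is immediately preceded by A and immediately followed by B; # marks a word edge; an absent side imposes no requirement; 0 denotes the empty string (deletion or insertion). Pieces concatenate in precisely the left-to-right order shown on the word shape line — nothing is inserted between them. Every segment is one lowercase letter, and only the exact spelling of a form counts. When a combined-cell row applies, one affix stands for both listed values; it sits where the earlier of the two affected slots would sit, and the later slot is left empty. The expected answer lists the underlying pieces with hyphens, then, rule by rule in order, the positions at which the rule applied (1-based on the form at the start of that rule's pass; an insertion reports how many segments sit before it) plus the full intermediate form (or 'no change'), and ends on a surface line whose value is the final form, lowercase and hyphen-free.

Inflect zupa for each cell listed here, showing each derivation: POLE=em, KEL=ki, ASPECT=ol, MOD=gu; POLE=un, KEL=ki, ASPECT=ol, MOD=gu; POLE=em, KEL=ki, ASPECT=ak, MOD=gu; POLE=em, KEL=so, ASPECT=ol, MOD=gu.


cell POLE=em, KEL=ki, ASPECT=ol, MOD=gu:
underlying: ap-zupa-ol-o-dn
1. f -> v, s -> z / V _ V: no change
2. f -> v, p -> b, s -> z / _ Z: fires at position(s) 2: abzupaolodn
3. k -> g, p -> b, s -> z, t -> d / V _ V: fires at position(s) 5: abzubaolodn
4. 0 -> e / C _ C: inserts after position(s) 2, 10: abezubaoloden
surface: abezubaoloden

cell POLE=un, KEL=ki, ASPECT=ol, MOD=gu:
underlying: ap-zupa-ol-fe-dn
1. f -> v, s -> z / V _ V: no change
2. f -> v, p -> b, s -> z / _ Z: fires at position(s) 2: abzupaolfedn
3. k -> g, p -> b, s -> z, t -> d / V _ V: fires at position(s) 5: abzubaolfedn
4. 0 -> e / C _ C: inserts after position(s) 2, 8, 11: abezubaolefeden
surface: abezubaolefeden

cell POLE=em, KEL=ki, ASPECT=ak, MOD=gu:
underlying: ap-zupa-sil-o-dn
1. f -> v, s -> z / V _ V: fires at position(s) 7: apzupazilodn
2. f -> v, p -> b, s -> z / _ Z: fires at position(s) 2: abzupazilodn
3. k -> g, p -> b, s -> z, t -> d / V _ V: fires at position(s) 5: abzubazilodn
4. 0 -> e / C _ C: inserts after position(s) 2, 11: abezubaziloden
surface: abezubaziloden

cell POLE=em, KEL=so, ASPECT=ol, MOD=gu:
underlying: veb-zupa-ol-o-dn
1. f -> v, s -> z / V _ V: no change
2. f -> v, p -> b, s -> z / _ Z: no change
3. k -> g, p -> b, s -> z, t -> d / V _ V: fires at position(s) 6: vebzubaolodn
4. 0 -> e / C _ C: inserts after position(s) 3, 11: vebezubaoloden
surface: vebezubaoloden


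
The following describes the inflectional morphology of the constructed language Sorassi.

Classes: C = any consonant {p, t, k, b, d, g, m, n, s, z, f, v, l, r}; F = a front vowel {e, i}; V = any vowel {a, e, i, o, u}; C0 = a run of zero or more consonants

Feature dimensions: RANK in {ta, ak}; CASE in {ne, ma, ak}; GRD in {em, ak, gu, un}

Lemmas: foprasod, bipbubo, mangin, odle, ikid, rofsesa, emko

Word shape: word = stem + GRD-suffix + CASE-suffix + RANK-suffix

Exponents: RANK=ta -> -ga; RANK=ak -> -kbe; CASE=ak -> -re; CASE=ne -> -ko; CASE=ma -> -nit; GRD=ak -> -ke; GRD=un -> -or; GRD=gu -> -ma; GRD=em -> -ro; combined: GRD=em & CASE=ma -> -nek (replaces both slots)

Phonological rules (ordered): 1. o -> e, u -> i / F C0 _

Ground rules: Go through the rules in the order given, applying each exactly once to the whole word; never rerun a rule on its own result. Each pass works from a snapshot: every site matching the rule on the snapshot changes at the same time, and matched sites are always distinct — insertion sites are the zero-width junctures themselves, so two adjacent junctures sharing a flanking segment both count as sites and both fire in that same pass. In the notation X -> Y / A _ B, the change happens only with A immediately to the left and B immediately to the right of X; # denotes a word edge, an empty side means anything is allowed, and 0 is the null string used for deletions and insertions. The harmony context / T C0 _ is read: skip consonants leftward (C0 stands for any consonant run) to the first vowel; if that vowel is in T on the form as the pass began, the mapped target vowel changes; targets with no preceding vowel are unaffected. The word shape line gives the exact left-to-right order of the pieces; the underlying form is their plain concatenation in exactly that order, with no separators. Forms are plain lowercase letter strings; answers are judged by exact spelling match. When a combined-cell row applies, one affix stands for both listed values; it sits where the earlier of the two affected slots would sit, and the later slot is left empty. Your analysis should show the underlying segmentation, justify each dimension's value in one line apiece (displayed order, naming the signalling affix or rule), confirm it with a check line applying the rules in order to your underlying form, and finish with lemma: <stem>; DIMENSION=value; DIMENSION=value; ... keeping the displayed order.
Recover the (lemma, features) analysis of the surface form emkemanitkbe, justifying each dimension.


underlying: emko-ma-nit-kbe
RANK=ak - signalled by the affix -kbe
CASE=ma - signalled by the affix -nit
GRD=gu - signalled by the affix -ma
check: emkomanitkbe -> emkemanitkbe
lemma: emko; RANK=ak; CASE=ma; GRD=gu


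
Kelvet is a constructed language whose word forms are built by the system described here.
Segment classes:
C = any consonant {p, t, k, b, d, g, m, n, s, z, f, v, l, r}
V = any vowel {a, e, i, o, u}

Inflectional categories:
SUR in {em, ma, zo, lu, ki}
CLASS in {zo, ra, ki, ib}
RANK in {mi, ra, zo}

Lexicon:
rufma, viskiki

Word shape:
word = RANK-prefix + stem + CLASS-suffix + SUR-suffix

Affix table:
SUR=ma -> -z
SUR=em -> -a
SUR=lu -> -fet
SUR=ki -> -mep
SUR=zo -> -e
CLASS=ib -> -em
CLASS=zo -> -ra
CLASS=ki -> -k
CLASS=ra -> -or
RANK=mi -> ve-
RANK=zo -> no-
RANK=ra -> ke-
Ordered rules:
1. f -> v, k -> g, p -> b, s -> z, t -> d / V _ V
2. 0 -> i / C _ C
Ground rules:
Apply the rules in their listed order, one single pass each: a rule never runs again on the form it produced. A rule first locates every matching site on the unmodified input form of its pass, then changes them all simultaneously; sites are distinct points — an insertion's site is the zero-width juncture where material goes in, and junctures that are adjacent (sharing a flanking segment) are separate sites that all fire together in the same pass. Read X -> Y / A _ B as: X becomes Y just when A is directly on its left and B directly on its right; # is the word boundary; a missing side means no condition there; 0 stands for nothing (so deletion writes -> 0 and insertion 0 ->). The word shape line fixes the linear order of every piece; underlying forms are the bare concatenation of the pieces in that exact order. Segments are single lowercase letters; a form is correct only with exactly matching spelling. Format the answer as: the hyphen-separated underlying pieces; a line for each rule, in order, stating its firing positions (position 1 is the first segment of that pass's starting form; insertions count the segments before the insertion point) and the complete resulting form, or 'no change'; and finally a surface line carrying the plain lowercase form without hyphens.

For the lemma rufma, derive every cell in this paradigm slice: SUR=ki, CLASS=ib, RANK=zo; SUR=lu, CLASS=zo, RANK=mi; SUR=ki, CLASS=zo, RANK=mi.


cell SUR=ki, CLASS=ib, RANK=zo:
underlying: no-rufma-em-mep
1. f -> v, k -> g, p -> b, s -> z, t -> d / V _ V: no change
2. 0 -> i / C _ C: inserts after position(s) 5, 9: norufimaemimep
surface: norufimaemimep

cell SUR=lu, CLASS=zo, RANK=mi:
underlying: ve-rufma-ra-fet
1. f -> v, k -> g, p -> b, s -> z, t -> d / V _ V: fires at position(s) 10: verufmaravet
2. 0 -> i / C _ C: inserts after position(s) 5: verufimaravet
surface: verufimaravet

cell SUR=ki, CLASS=zo, RANK=mi:
underlying: ve-rufma-ra-mep
1. f -> v, k -> g, p -> b, s -> z, t -> d / V _ V: no change
2. 0 -> i / C _ C: inserts after position(s) 5: verufimaramep
surface: verufimaramep


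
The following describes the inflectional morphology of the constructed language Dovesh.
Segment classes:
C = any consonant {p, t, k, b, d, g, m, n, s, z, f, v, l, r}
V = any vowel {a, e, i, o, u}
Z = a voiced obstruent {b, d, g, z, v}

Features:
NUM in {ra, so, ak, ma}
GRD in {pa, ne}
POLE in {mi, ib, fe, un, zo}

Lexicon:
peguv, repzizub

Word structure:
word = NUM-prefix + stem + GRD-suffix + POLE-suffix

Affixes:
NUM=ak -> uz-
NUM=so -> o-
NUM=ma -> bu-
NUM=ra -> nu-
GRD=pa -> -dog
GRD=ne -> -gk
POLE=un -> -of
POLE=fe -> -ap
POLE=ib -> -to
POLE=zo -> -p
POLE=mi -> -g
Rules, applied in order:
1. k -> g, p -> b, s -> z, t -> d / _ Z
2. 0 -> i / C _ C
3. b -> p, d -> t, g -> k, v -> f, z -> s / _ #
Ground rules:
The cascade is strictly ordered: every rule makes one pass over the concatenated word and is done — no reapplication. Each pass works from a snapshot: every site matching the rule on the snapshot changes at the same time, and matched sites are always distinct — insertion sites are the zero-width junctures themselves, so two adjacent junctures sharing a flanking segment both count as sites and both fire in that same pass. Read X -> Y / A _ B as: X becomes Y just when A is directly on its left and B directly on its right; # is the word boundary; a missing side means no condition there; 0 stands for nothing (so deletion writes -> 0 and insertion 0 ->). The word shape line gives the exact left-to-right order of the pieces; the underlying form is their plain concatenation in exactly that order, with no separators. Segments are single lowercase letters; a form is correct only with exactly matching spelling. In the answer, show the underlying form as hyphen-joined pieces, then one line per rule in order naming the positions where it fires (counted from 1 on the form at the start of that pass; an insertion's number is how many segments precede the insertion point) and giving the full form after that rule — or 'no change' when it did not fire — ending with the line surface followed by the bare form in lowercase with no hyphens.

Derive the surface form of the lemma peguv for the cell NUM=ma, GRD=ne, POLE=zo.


underlying: bu-peguv-gk-p
1. k -> g, p -> b, s -> z, t -> d / _ Z: no change
2. 0 -> i / C _ C: inserts after position(s) 7, 8, 9: bupeguvigikip
3. b -> p, d -> t, g -> k, v -> f, z -> s / _ #: no change
surface: bupeguvigikip


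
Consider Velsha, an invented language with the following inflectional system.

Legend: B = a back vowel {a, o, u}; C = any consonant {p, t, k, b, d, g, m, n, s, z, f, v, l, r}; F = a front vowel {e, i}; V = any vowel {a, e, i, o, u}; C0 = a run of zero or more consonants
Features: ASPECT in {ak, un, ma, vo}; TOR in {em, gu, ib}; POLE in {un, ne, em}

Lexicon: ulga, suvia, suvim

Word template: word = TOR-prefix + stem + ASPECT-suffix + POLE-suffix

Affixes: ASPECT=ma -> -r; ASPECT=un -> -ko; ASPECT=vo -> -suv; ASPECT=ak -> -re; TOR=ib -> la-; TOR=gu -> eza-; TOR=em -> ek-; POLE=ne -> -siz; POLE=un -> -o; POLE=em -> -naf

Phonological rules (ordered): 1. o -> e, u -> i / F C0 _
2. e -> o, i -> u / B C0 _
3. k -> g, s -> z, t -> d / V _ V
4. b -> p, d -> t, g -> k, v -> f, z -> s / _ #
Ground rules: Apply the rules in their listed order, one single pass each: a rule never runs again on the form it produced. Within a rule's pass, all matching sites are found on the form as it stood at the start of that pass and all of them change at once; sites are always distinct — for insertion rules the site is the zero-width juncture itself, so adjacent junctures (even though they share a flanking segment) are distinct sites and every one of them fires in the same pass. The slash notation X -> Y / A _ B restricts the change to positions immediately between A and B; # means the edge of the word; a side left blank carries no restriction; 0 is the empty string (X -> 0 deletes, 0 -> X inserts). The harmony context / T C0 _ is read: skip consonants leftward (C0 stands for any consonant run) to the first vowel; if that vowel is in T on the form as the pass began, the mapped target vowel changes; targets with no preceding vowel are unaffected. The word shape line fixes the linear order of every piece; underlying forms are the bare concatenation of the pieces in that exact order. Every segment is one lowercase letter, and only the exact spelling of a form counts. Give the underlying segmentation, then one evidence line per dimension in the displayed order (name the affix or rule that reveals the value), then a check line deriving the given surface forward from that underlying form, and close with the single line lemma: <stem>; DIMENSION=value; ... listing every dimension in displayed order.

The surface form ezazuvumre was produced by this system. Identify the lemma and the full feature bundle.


underlying: eza-suvim-r-o
ASPECT=ma - signalled by the affix -r
TOR=gu - signalled by the affix eza-
POLE=un - signalled by the affix -o
check: ezasuvimro -> ezasuvimre -> ezasuvumre -> ezazuvumre -> ezazuvumre
lemma: suvim; ASPECT=ma; TOR=gu; POLE=un


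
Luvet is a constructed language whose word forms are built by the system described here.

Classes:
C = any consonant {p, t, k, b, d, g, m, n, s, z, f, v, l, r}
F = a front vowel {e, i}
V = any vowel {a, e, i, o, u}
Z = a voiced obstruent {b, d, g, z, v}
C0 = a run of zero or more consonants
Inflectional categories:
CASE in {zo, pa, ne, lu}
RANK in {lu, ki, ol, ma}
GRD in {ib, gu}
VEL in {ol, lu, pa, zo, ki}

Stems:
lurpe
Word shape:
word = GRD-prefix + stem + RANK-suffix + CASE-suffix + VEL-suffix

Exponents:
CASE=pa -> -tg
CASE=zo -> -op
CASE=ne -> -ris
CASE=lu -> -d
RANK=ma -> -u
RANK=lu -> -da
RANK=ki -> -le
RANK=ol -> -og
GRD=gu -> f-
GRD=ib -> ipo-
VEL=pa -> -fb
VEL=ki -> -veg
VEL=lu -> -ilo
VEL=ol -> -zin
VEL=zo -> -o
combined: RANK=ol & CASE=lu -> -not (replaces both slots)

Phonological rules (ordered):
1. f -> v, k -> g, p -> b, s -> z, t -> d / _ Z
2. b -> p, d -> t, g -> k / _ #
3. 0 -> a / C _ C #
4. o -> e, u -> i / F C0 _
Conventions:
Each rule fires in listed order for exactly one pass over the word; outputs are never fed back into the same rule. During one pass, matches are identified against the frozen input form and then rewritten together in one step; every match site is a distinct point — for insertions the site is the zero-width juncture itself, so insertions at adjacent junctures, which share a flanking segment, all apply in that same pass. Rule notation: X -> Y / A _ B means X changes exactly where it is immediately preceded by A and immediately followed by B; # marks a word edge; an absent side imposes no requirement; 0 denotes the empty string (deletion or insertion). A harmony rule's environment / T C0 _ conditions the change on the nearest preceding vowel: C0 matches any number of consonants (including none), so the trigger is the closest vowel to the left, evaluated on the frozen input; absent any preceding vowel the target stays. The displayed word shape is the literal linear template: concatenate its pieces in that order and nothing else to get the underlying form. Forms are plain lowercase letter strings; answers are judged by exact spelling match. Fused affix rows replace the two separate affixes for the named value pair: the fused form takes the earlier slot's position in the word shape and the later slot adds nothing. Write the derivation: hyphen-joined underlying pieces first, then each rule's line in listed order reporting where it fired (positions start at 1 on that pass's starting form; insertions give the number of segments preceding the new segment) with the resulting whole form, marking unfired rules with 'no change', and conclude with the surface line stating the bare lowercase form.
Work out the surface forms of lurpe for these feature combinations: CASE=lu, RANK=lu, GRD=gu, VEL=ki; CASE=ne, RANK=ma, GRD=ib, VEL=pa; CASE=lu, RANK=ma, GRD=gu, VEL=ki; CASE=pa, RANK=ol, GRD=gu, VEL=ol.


cell CASE=lu, RANK=lu, GRD=gu, VEL=ki:
underlying: f-lurpe-da-d-veg
1. f -> v, k -> g, p -> b, s -> z, t -> d / _ Z: no change
2. b -> p, d -> t, g -> k / _ #: fires at position(s) 12: flurpedadvek
3. 0 -> a / C _ C #: no change
4. o -> e, u -> i / F C0 _: no change
surface: flurpedadvek

cell CASE=ne, RANK=ma, GRD=ib, VEL=pa:
underlying: ipo-lurpe-u-ris-fb
1. f -> v, k -> g, p -> b, s -> z, t -> d / _ Z: fires at position(s) 13: ipolurpeurisvb
2. b -> p, d -> t, g -> k / _ #: fires at position(s) 14: ipolurpeurisvp
3. 0 -> a / C _ C #: inserts after position(s) 13: ipolurpeurisvap
4. o -> e, u -> i / F C0 _: fires at position(s) 3, 9: ipelurpeirisvap
surface: ipelurpeirisvap

cell CASE=lu, RANK=ma, GRD=gu, VEL=ki:
underlying: f-lurpe-u-d-veg
1. f -> v, k -> g, p -> b, s -> z, t -> d / _ Z: no change
2. b -> p, d -> t, g -> k / _ #: fires at position(s) 11: flurpeudvek
3. 0 -> a / C _ C #: no change
4. o -> e, u -> i / F C0 _: fires at position(s) 7: flurpeidvek
surface: flurpeidvek

cell CASE=pa, RANK=ol, GRD=gu, VEL=ol:
underlying: f-lurpe-og-tg-zin
1. f -> v, k -> g, p -> b, s -> z, t -> d / _ Z: fires at position(s) 9: flurpeogdgzin
2. b -> p, d -> t, g -> k / _ #: no change
3. 0 -> a / C _ C #: no change
4. o -> e, u -> i / F C0 _: fires at position(s) 7: flurpeegdgzin
surface: flurpeegdgzin


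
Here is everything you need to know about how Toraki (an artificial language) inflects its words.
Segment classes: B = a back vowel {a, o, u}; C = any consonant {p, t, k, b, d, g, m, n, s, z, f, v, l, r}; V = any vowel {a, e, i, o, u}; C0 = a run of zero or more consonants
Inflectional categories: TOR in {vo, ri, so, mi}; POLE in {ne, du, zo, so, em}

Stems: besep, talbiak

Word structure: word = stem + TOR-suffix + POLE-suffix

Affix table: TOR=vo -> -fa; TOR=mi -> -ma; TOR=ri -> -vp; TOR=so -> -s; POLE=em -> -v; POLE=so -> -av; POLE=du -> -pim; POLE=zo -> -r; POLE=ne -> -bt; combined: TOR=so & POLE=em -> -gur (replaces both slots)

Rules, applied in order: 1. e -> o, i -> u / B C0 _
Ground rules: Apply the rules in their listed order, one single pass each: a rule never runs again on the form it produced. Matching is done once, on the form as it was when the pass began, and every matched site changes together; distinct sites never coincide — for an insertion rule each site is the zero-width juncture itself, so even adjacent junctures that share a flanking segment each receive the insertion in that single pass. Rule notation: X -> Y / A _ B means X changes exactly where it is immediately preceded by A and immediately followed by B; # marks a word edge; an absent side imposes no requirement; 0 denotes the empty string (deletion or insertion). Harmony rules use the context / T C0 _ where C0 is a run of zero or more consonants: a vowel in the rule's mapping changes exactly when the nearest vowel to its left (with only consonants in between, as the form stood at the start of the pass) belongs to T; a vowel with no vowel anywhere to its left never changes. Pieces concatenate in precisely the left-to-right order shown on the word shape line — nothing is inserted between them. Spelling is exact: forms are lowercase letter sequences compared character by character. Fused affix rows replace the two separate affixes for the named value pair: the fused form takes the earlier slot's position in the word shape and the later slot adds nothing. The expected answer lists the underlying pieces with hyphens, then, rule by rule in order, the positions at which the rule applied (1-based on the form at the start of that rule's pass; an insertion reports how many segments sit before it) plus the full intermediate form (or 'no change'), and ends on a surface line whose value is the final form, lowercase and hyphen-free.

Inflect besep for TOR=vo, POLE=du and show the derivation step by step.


underlying: besep-fa-pim
1. e -> o, i -> u / B C0 _: fires at position(s) 9: besepfapum
surface: besepfapum


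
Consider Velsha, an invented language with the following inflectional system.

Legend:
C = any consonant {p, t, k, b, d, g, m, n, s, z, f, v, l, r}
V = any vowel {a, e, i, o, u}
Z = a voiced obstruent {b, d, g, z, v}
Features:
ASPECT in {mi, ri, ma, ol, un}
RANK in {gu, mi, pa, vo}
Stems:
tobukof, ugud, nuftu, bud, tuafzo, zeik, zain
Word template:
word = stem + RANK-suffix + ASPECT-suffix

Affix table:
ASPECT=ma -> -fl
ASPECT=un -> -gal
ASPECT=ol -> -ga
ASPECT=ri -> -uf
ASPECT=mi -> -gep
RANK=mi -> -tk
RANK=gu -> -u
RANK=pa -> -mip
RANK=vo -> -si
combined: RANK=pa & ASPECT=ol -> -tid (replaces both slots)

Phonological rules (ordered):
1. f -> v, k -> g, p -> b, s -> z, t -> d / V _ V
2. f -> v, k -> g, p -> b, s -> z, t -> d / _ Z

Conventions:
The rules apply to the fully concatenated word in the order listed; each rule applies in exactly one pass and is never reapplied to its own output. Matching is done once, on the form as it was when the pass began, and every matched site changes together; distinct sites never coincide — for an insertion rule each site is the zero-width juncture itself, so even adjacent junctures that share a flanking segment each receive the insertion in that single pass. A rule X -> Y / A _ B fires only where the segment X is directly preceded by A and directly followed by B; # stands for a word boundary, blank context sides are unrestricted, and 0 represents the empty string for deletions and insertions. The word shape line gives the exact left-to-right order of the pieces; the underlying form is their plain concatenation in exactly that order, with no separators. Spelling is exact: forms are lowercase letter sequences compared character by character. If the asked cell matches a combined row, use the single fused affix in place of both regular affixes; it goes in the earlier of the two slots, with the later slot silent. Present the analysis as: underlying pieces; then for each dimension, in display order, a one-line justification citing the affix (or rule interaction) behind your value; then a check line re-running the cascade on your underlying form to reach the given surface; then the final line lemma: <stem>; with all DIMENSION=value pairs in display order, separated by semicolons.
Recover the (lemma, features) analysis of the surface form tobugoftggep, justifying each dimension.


underlying: tobukof-tk-gep
ASPECT=mi - signalled by the affix -gep
RANK=mi - signalled by the affix -tk
check: tobukoftkgep -> tobugoftkgep -> tobugoftggep
lemma: tobukof; ASPECT=mi; RANK=mi


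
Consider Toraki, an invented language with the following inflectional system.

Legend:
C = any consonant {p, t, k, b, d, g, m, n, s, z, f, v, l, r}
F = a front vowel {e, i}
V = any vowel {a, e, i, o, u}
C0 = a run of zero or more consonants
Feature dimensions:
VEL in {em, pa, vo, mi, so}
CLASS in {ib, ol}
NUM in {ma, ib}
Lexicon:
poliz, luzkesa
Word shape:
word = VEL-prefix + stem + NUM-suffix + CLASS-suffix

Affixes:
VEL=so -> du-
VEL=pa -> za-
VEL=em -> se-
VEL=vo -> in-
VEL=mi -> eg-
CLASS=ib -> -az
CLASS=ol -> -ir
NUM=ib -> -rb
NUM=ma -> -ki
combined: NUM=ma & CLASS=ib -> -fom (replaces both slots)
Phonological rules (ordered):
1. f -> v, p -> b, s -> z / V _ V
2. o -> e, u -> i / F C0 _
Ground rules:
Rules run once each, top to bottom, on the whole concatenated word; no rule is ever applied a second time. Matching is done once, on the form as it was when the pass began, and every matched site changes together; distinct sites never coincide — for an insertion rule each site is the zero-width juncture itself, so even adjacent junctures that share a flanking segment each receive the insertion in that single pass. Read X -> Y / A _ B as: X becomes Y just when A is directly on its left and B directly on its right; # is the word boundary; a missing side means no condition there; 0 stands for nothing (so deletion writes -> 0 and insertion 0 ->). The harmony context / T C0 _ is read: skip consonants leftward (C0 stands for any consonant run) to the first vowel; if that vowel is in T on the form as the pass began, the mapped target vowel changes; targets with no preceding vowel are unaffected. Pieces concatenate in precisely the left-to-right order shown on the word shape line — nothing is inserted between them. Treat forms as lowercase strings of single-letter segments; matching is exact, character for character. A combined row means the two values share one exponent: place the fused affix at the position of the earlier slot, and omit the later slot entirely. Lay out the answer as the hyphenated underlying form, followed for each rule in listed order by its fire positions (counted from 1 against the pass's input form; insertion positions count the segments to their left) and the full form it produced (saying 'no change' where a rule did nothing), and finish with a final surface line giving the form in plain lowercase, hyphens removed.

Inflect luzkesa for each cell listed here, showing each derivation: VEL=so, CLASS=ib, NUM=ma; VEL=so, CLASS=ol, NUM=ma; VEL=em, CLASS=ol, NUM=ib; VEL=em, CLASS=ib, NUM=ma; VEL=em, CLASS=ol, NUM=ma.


cell VEL=so, CLASS=ib, NUM=ma:
underlying: du-luzkesa-fom
1. f -> v, p -> b, s -> z / V _ V: fires at position(s) 8, 10: duluzkezavom
2. o -> e, u -> i / F C0 _: no change
surface: duluzkezavom

cell VEL=so, CLASS=ol, NUM=ma:
underlying: du-luzkesa-ki-ir
1. f -> v, p -> b, s -> z / V _ V: fires at position(s) 8: duluzkezakiir
2. o -> e, u -> i / F C0 _: no change
surface: duluzkezakiir

cell VEL=em, CLASS=ol, NUM=ib:
underlying: se-luzkesa-rb-ir
1. f -> v, p -> b, s -> z / V _ V: fires at position(s) 8: seluzkezarbir
2. o -> e, u -> i / F C0 _: fires at position(s) 4: selizkezarbir
surface: selizkezarbir

cell VEL=em, CLASS=ib, NUM=ma:
underlying: se-luzkesa-fom
1. f -> v, p -> b, s -> z / V _ V: fires at position(s) 8, 10: seluzkezavom
2. o -> e, u -> i / F C0 _: fires at position(s) 4: selizkezavom
surface: selizkezavom

cell VEL=em, CLASS=ol, NUM=ma:
underlying: se-luzkesa-ki-ir
1. f -> v, p -> b, s -> z / V _ V: fires at position(s) 8: seluzkezakiir
2. o -> e, u -> i / F C0 _: fires at position(s) 4: selizkezakiir
surface: selizkezakiir


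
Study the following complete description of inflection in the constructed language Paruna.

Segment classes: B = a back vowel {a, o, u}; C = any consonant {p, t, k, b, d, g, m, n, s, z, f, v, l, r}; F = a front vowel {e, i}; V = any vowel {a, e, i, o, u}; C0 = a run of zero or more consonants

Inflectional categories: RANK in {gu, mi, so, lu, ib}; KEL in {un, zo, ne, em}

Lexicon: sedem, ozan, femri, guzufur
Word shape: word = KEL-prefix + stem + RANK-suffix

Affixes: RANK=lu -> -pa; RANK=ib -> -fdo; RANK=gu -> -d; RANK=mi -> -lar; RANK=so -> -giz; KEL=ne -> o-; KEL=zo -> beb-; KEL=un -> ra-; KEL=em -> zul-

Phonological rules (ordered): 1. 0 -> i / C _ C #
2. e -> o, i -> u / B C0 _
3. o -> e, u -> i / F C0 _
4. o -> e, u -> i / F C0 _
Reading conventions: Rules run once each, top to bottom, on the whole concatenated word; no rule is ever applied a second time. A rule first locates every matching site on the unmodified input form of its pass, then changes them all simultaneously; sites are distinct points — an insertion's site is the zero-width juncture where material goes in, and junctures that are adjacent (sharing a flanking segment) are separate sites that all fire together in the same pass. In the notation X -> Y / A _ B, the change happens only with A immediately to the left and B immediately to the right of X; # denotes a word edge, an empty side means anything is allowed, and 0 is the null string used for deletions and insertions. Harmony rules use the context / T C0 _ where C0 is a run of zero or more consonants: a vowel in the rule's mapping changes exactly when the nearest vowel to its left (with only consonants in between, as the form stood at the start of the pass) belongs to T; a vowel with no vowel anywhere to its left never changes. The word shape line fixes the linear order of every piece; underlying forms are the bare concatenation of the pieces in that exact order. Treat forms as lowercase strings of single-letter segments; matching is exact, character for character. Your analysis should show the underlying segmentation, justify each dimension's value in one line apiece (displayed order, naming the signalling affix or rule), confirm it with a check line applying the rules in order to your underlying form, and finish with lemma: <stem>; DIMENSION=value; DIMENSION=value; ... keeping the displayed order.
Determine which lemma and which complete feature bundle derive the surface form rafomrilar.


underlying: ra-femri-lar
RANK=mi - signalled by the affix -lar
KEL=un - signalled by the affix ra-
check: rafemrilar -> rafemrilar -> rafomrilar -> rafomrilar -> rafomrilar
lemma: femri; RANK=mi; KEL=un


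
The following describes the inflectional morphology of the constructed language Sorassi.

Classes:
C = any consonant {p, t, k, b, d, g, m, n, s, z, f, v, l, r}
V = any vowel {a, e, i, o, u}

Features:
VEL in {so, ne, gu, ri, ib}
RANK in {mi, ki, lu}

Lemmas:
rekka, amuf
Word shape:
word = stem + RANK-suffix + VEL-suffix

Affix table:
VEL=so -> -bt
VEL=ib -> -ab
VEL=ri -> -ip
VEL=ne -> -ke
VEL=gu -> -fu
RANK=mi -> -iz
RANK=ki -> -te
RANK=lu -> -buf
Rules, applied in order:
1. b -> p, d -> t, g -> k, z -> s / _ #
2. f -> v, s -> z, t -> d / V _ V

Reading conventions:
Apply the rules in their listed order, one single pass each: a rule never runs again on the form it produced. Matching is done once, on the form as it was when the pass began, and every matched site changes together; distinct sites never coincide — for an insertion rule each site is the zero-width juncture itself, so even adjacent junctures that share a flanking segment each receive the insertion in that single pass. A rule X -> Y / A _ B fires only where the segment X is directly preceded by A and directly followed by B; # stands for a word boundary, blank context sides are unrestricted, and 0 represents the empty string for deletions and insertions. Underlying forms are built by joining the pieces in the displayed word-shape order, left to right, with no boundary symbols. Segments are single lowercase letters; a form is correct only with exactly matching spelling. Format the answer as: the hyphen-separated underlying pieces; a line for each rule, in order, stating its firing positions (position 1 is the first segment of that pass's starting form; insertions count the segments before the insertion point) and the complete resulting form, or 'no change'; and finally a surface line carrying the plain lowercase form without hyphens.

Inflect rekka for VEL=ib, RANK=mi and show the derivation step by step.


underlying: rekka-iz-ab
1. b -> p, d -> t, g -> k, z -> s / _ #: fires at position(s) 9: rekkaizap
2. f -> v, s -> z, t -> d / V _ V: no change
surface: rekkaizap


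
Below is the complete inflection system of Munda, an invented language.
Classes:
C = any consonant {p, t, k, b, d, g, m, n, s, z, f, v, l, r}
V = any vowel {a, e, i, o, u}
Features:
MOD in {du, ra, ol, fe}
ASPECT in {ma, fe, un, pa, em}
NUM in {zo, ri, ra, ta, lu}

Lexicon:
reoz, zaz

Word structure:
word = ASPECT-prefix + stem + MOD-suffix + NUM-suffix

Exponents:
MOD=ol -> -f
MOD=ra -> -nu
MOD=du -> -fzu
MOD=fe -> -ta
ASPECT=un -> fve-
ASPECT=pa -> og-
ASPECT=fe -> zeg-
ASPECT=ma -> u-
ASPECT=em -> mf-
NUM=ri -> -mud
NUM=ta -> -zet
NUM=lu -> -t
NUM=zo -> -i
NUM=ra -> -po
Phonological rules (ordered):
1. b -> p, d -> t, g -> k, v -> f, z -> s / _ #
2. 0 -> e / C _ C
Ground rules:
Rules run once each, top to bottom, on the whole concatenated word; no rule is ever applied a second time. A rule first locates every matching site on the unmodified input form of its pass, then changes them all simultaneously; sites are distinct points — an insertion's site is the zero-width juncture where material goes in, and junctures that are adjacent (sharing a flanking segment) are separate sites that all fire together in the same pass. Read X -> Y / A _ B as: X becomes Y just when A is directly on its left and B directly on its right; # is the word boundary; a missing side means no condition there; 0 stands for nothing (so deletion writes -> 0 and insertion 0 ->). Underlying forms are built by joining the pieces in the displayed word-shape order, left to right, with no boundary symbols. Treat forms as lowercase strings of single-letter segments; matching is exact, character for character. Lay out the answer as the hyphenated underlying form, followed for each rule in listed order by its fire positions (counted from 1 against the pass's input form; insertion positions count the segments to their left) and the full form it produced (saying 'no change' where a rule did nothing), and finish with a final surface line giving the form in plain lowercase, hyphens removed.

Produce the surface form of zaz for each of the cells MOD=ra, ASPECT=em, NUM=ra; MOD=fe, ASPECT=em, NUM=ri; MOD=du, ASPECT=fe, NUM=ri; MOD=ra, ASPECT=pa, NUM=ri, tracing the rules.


cell MOD=ra, ASPECT=em, NUM=ra:
underlying: mf-zaz-nu-po
1. b -> p, d -> t, g -> k, v -> f, z -> s / _ #: no change
2. 0 -> e / C _ C: inserts after position(s) 1, 2, 5: mefezazenupo
surface: mefezazenupo

cell MOD=fe, ASPECT=em, NUM=ri:
underlying: mf-zaz-ta-mud
1. b -> p, d -> t, g -> k, v -> f, z -> s / _ #: fires at position(s) 10: mfzaztamut
2. 0 -> e / C _ C: inserts after position(s) 1, 2, 5: mefezazetamut
surface: mefezazetamut

cell MOD=du, ASPECT=fe, NUM=ri:
underlying: zeg-zaz-fzu-mud
1. b -> p, d -> t, g -> k, v -> f, z -> s / _ #: fires at position(s) 12: zegzazfzumut
2. 0 -> e / C _ C: inserts after position(s) 3, 6, 7: zegezazefezumut
surface: zegezazefezumut

cell MOD=ra, ASPECT=pa, NUM=ri:
underlying: og-zaz-nu-mud
1. b -> p, d -> t, g -> k, v -> f, z -> s / _ #: fires at position(s) 10: ogzaznumut
2. 0 -> e / C _ C: inserts after position(s) 2, 5: ogezazenumut
surface: ogezazenumut


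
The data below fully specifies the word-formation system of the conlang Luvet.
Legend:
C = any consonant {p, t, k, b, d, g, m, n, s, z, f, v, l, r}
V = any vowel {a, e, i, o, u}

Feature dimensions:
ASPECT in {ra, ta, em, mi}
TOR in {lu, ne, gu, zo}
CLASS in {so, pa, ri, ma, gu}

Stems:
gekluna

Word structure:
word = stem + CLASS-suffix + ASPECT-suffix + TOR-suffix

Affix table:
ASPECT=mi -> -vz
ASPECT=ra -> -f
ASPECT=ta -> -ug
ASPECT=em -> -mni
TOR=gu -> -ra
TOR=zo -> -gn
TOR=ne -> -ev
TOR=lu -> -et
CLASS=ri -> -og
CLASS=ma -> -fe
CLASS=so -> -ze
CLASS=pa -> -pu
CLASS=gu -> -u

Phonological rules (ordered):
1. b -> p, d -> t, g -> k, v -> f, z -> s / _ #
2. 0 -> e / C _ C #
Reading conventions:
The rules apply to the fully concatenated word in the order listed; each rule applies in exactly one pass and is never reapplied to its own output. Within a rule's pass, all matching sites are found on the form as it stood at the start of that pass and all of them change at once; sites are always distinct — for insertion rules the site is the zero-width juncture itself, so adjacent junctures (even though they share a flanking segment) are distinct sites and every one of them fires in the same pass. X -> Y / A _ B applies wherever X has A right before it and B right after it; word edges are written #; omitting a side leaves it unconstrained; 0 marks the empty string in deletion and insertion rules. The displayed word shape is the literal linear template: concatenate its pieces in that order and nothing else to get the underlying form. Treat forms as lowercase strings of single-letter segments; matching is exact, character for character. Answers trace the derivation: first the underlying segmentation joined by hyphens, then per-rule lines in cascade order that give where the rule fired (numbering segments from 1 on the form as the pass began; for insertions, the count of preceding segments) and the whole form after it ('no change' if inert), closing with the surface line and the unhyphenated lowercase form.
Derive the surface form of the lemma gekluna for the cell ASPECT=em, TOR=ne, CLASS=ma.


underlying: gekluna-fe-mni-ev
1. b -> p, d -> t, g -> k, v -> f, z -> s / _ #: fires at position(s) 14: geklunafemnief
2. 0 -> e / C _ C #: no change
surface: geklunafemnief


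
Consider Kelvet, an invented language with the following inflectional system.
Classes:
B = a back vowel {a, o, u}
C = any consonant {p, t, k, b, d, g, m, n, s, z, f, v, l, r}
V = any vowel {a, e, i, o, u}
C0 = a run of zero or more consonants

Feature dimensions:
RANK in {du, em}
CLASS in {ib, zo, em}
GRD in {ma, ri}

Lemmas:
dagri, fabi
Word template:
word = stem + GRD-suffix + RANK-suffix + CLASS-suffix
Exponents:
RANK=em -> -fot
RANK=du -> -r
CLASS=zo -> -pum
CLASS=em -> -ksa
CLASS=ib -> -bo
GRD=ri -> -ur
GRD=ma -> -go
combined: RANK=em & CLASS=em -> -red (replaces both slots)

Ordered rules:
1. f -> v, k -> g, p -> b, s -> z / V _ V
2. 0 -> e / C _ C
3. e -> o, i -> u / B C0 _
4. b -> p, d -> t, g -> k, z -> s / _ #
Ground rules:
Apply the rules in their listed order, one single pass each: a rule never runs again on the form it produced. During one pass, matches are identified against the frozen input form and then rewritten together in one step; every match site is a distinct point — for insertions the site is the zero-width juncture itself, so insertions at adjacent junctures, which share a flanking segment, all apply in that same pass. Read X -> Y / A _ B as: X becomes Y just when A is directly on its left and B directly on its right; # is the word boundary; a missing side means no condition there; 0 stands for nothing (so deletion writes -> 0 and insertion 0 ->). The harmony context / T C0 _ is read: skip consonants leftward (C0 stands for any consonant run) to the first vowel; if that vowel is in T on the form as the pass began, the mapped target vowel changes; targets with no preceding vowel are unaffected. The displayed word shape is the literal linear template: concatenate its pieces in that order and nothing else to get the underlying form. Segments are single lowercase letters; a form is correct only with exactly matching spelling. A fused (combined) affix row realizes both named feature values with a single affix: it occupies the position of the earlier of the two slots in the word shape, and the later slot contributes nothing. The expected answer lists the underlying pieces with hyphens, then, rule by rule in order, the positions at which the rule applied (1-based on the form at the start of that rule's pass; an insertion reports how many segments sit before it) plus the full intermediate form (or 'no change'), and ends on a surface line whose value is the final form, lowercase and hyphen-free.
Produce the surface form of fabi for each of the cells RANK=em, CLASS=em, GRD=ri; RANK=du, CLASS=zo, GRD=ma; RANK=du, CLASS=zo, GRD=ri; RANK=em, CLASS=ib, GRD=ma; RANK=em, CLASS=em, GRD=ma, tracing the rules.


cell RANK=em, CLASS=em, GRD=ri:
underlying: fabi-ur-red
1. f -> v, k -> g, p -> b, s -> z / V _ V: no change
2. 0 -> e / C _ C: inserts after position(s) 6: fabiurered
3. e -> o, i -> u / B C0 _: fires at position(s) 4, 7: fabuurored
4. b -> p, d -> t, g -> k, z -> s / _ #: fires at position(s) 10: fabuuroret
surface: fabuuroret

cell RANK=du, CLASS=zo, GRD=ma:
underlying: fabi-go-r-pum
1. f -> v, k -> g, p -> b, s -> z / V _ V: no change
2. 0 -> e / C _ C: inserts after position(s) 7: fabigorepum
3. e -> o, i -> u / B C0 _: fires at position(s) 4, 8: fabugoropum
4. b -> p, d -> t, g -> k, z -> s / _ #: no change
surface: fabugoropum

cell RANK=du, CLASS=zo, GRD=ri:
underlying: fabi-ur-r-pum
1. f -> v, k -> g, p -> b, s -> z / V _ V: no change
2. 0 -> e / C _ C: inserts after position(s) 6, 7: fabiurerepum
3. e -> o, i -> u / B C0 _: fires at position(s) 4, 7: fabuurorepum
4. b -> p, d -> t, g -> k, z -> s / _ #: no change
surface: fabuurorepum

cell RANK=em, CLASS=ib, GRD=ma:
underlying: fabi-go-fot-bo
1. f -> v, k -> g, p -> b, s -> z / V _ V: fires at position(s) 7: fabigovotbo
2. 0 -> e / C _ C: inserts after position(s) 9: fabigovotebo
3. e -> o, i -> u / B C0 _: fires at position(s) 4, 10: fabugovotobo
4. b -> p, d -> t, g -> k, z -> s / _ #: no change
surface: fabugovotobo

cell RANK=em, CLASS=em, GRD=ma:
underlying: fabi-go-red
1. f -> v, k -> g, p -> b, s -> z / V _ V: no change
2. 0 -> e / C _ C: no change
3. e -> o, i -> u / B C0 _: fires at position(s) 4, 8: fabugorod
4. b -> p, d -> t, g -> k, z -> s / _ #: fires at position(s) 9: fabugorot
surface: fabugorot
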